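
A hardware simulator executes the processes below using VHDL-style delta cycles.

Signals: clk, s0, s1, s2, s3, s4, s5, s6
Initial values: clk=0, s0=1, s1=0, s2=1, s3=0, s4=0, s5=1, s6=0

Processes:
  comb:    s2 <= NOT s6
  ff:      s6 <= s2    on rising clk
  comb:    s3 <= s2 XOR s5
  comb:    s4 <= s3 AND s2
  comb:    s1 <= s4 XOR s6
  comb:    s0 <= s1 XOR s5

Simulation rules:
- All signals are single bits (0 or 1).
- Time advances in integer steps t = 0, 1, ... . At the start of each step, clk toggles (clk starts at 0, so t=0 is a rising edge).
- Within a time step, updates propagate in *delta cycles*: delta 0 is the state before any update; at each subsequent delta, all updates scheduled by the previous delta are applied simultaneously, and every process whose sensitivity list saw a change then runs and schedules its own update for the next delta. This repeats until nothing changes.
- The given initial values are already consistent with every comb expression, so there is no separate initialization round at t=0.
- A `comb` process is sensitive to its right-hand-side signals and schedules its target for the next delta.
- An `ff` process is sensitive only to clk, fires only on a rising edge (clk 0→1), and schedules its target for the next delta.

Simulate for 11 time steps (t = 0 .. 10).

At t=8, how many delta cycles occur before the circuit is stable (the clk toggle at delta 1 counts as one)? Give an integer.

t0.Δ0 clk=0 s0=1 s2=1 s4=0 s1=0 s5=1 s6=0 s3=0
t0.Δ1 clk=1 s0=1 s2=1 s4=0 s1=0 s5=1 s6=0 s3=0
t0.Δ2 clk=1 s0=1 s2=1 s4=0 s1=0 s5=1 s6=1 s3=0
t0.Δ3 clk=1 s0=1 s2=0 s4=0 s1=1 s5=1 s6=1 s3=0
t0.Δ4 clk=1 s0=0 s2=0 s4=0 s1=1 s5=1 s6=1 s3=1
t1.Δ0 clk=1 s0=0 s2=0 s4=0 s1=1 s5=1 s6=1 s3=1
t1.Δ1 clk=0 s0=0 s2=0 s4=0 s1=1 s5=1 s6=1 s3=1
t2.Δ0 clk=0 s0=0 s2=0 s4=0 s1=1 s5=1 s6=1 s3=1
t2.Δ1 clk=1 s0=0 s2=0 s4=0 s1=1 s5=1 s6=1 s3=1
t2.Δ2 clk=1 s0=0 s2=0 s4=0 s1=1 s5=1 s6=0 s3=1
t2.Δ3 clk=1 s0=0 s2=1 s4=0 s1=0 s5=1 s6=0 s3=1
t2.Δ4 clk=1 s0=1 s2=1 s4=1 s1=0 s5=1 s6=0 s3=0
t2.Δ5 clk=1 s0=1 s2=1 s4=0 s1=1 s5=1 s6=0 s3=0
t2.Δ6 clk=1 s0=0 s2=1 s4=0 s1=0 s5=1 s6=0 s3=0
t2.Δ7 clk=1 s0=1 s2=1 s4=0 s1=0 s5=1 s6=0 s3=0
t3.Δ0 clk=1 s0=1 s2=1 s4=0 s1=0 s5=1 s6=0 s3=0
t3.Δ1 clk=0 s0=1 s2=1 s4=0 s1=0 s5=1 s6=0 s3=0
t4.Δ0 clk=0 s0=1 s2=1 s4=0 s1=0 s5=1 s6=0 s3=0
t4.Δ1 clk=1 s0=1 s2=1 s4=0 s1=0 s5=1 s6=0 s3=0
t4.Δ2 clk=1 s0=1 s2=1 s4=0 s1=0 s5=1 s6=1 s3=0
t4.Δ3 clk=1 s0=1 s2=0 s4=0 s1=1 s5=1 s6=1 s3=0
t4.Δ4 clk=1 s0=0 s2=0 s4=0 s1=1 s5=1 s6=1 s3=1
t5.Δ0 clk=1 s0=0 s2=0 s4=0 s1=1 s5=1 s6=1 s3=1
t5.Δ1 clk=0 s0=0 s2=0 s4=0 s1=1 s5=1 s6=1 s3=1
t6.Δ0 clk=0 s0=0 s2=0 s4=0 s1=1 s5=1 s6=1 s3=1
t6.Δ1 clk=1 s0=0 s2=0 s4=0 s1=1 s5=1 s6=1 s3=1
t6.Δ2 clk=1 s0=0 s2=0 s4=0 s1=1 s5=1 s6=0 s3=1
t6.Δ3 clk=1 s0=0 s2=1 s4=0 s1=0 s5=1 s6=0 s3=1
t6.Δ4 clk=1 s0=1 s2=1 s4=1 s1=0 s5=1 s6=0 s3=0
t6.Δ5 clk=1 s0=1 s2=1 s4=0 s1=1 s5=1 s6=0 s3=0
t6.Δ6 clk=1 s0=0 s2=1 s4=0 s1=0 s5=1 s6=0 s3=0
t6.Δ7 clk=1 s0=1 s2=1 s4=0 s1=0 s5=1 s6=0 s3=0
t7.Δ0 clk=1 s0=1 s2=1 s4=0 s1=0 s5=1 s6=0 s3=0
t7.Δ1 clk=0 s0=1 s2=1 s4=0 s1=0 s5=1 s6=0 s3=0
t8.Δ0 clk=0 s0=1 s2=1 s4=0 s1=0 s5=1 s6=0 s3=0
t8.Δ1 clk=1 s0=1 s2=1 s4=0 s1=0 s5=1 s6=0 s3=0
t8.Δ2 clk=1 s0=1 s2=1 s4=0 s1=0 s5=1 s6=1 s3=0
t8.Δ3 clk=1 s0=1 s2=0 s4=0 s1=1 s5=1 s6=1 s3=0
t8.Δ4 clk=1 s0=0 s2=0 s4=0 s1=1 s5=1 s6=1 s3=1
t9.Δ0 clk=1 s0=0 s2=0 s4=0 s1=1 s5=1 s6=1 s3=1
t9.Δ1 clk=0 s0=0 s2=0 s4=0 s1=1 s5=1 s6=1 s3=1
t10.Δ0 clk=0 s0=0 s2=0 s4=0 s1=1 s5=1 s6=1 s3=1
t10.Δ1 clk=1 s0=0 s2=0 s4=0 s1=1 s5=1 s6=1 s3=1
t10.Δ2 clk=1 s0=0 s2=0 s4=0 s1=1 s5=1 s6=0 s3=1
t10.Δ3 clk=1 s0=0 s2=1 s4=0 s1=0 s5=1 s6=0 s3=1
t10.Δ4 clk=1 s0=1 s2=1 s4=1 s1=0 s5=1 s6=0 s3=0
t10.Δ5 clk=1 s0=1 s2=1 s4=0 s1=1 s5=1 s6=0 s3=0
t10.Δ6 clk=1 s0=0 s2=1 s4=0 s1=0 s5=1 s6=0 s3=0
t10.Δ7 clk=1 s0=1 s2=1 s4=0 s1=0 s5=1 s6=0 s3=0

4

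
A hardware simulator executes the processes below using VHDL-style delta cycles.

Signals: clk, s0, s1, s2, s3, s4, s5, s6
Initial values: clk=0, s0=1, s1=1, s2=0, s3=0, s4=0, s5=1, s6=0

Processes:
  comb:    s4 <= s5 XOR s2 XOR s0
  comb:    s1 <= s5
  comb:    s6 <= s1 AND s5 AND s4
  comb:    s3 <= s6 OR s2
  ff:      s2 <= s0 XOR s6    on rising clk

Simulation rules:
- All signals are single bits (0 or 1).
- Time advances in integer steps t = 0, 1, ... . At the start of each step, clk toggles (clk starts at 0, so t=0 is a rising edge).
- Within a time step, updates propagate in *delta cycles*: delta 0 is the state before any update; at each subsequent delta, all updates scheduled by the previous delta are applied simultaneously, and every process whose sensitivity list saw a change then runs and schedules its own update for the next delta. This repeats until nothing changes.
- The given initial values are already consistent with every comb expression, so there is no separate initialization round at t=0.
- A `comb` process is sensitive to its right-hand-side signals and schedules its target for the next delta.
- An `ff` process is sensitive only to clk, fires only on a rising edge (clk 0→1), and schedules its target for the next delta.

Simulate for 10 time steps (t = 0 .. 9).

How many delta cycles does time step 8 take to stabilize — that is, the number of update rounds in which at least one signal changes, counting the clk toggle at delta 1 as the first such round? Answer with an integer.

t0.Δ0 clk=0 s4=0 s6=0 s5=1 s2=0 s0=1 s3=0 s1=1
t0.Δ1 clk=1 s4=0 s6=0 s5=1 s2=0 s0=1 s3=0 s1=1
t0.Δ2 clk=1 s4=0 s6=0 s5=1 s2=1 s0=1 s3=0 s1=1
t0.Δ3 clk=1 s4=1 s6=0 s5=1 s2=1 s0=1 s3=1 s1=1
t0.Δ4 clk=1 s4=1 s6=1 s5=1 s2=1 s0=1 s3=1 s1=1
t1.Δ0 clk=1 s4=1 s6=1 s5=1 s2=1 s0=1 s3=1 s1=1
t1.Δ1 clk=0 s4=1 s6=1 s5=1 s2=1 s0=1 s3=1 s1=1
t2.Δ0 clk=0 s4=1 s6=1 s5=1 s2=1 s0=1 s3=1 s1=1
t2.Δ1 clk=1 s4=1 s6=1 s5=1 s2=1 s0=1 s3=1 s1=1
t2.Δ2 clk=1 s4=1 s6=1 s5=1 s2=0 s0=1 s3=1 s1=1
t2.Δ3 clk=1 s4=0 s6=1 s5=1 s2=0 s0=1 s3=1 s1=1
t2.Δ4 clk=1 s4=0 s6=0 s5=1 s2=0 s0=1 s3=1 s1=1
t2.Δ5 clk=1 s4=0 s6=0 s5=1 s2=0 s0=1 s3=0 s1=1
t3.Δ0 clk=1 s4=0 s6=0 s5=1 s2=0 s0=1 s3=0 s1=1
t3.Δ1 clk=0 s4=0 s6=0 s5=1 s2=0 s0=1 s3=0 s1=1
t4.Δ0 clk=0 s4=0 s6=0 s5=1 s2=0 s0=1 s3=0 s1=1
t4.Δ1 clk=1 s4=0 s6=0 s5=1 s2=0 s0=1 s3=0 s1=1
t4.Δ2 clk=1 s4=0 s6=0 s5=1 s2=1 s0=1 s3=0 s1=1
t4.Δ3 clk=1 s4=1 s6=0 s5=1 s2=1 s0=1 s3=1 s1=1
t4.Δ4 clk=1 s4=1 s6=1 s5=1 s2=1 s0=1 s3=1 s1=1
t5.Δ0 clk=1 s4=1 s6=1 s5=1 s2=1 s0=1 s3=1 s1=1
t5.Δ1 clk=0 s4=1 s6=1 s5=1 s2=1 s0=1 s3=1 s1=1
t6.Δ0 clk=0 s4=1 s6=1 s5=1 s2=1 s0=1 s3=1 s1=1
t6.Δ1 clk=1 s4=1 s6=1 s5=1 s2=1 s0=1 s3=1 s1=1
t6.Δ2 clk=1 s4=1 s6=1 s5=1 s2=0 s0=1 s3=1 s1=1
t6.Δ3 clk=1 s4=0 s6=1 s5=1 s2=0 s0=1 s3=1 s1=1
t6.Δ4 clk=1 s4=0 s6=0 s5=1 s2=0 s0=1 s3=1 s1=1
t6.Δ5 clk=1 s4=0 s6=0 s5=1 s2=0 s0=1 s3=0 s1=1
t7.Δ0 clk=1 s4=0 s6=0 s5=1 s2=0 s0=1 s3=0 s1=1
t7.Δ1 clk=0 s4=0 s6=0 s5=1 s2=0 s0=1 s3=0 s1=1
t8.Δ0 clk=0 s4=0 s6=0 s5=1 s2=0 s0=1 s3=0 s1=1
t8.Δ1 clk=1 s4=0 s6=0 s5=1 s2=0 s0=1 s3=0 s1=1
t8.Δ2 clk=1 s4=0 s6=0 s5=1 s2=1 s0=1 s3=0 s1=1
t8.Δ3 clk=1 s4=1 s6=0 s5=1 s2=1 s0=1 s3=1 s1=1
t8.Δ4 clk=1 s4=1 s6=1 s5=1 s2=1 s0=1 s3=1 s1=1
t9.Δ0 clk=1 s4=1 s6=1 s5=1 s2=1 s0=1 s3=1 s1=1
t9.Δ1 clk=0 s4=1 s6=1 s5=1 s2=1 s0=1 s3=1 s1=1

4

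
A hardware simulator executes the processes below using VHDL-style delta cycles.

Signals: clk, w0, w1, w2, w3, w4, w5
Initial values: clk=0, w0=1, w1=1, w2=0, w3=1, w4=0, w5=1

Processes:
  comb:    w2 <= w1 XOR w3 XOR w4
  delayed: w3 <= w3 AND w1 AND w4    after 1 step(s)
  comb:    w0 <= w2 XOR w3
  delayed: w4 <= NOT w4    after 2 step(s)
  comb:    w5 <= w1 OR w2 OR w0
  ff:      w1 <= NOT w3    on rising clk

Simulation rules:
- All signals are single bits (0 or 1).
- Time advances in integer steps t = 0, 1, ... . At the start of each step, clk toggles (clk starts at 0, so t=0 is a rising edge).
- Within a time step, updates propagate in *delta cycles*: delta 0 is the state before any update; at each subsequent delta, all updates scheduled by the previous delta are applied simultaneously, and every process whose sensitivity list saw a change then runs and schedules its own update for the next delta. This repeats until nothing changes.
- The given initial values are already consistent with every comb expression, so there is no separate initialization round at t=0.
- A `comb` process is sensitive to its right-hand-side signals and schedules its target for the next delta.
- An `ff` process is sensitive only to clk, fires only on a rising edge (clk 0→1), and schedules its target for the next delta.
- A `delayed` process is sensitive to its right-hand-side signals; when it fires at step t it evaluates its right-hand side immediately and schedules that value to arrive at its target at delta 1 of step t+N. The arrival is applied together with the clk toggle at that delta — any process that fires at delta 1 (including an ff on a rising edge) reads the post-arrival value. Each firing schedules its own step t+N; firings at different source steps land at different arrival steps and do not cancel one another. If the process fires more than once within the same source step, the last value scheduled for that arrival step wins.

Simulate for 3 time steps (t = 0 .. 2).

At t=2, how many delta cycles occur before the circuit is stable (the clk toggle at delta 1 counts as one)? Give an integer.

t=0 Δ0: w0=1 w4=0 w3=1 w1=1 clk=0 w5=1 w2=0
  Δ1: clk:0→1
  Δ2: w1:1→0
  Δ3: w2:0→1
  Δ4: w0:1→0
  (4Δ to stable)
t=1 Δ0: w0=0 w4=0 w3=1 w1=0 clk=1 w5=1 w2=1
  Δ1: w3:1→0, clk:1→0
  Δ2: w0:0→1, w2:1→0
  Δ3: w0:1→0
  Δ4: w5:1→0
  (4Δ to stable)
t=2 Δ0: w0=0 w4=0 w3=0 w1=0 clk=0 w5=0 w2=0
  Δ1: clk:0→1
  Δ2: w1:0→1
  Δ3: w5:0→1, w2:0→1
  Δ4: w0:0→1
  (4Δ to stable)

4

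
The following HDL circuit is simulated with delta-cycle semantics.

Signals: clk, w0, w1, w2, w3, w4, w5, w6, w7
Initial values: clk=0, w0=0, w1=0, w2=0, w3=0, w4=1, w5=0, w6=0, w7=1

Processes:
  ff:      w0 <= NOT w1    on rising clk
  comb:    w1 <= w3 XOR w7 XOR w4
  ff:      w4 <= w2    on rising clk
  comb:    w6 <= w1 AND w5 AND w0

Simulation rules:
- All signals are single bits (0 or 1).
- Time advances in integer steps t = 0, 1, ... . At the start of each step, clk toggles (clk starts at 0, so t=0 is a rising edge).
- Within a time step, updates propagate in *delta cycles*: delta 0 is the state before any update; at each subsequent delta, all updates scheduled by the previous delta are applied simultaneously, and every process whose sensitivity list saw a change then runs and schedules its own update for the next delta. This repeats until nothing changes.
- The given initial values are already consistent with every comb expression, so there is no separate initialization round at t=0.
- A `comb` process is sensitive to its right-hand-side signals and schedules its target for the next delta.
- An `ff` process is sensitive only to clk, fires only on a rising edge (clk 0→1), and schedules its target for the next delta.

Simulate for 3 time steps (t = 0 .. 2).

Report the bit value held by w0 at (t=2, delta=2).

0

t0.Δ0 w1=0 w0=0 w6=0 w5=0 w2=0 w3=0 clk=0 w7=1 w4=1
t0.Δ1 w1=0 w0=0 w6=0 w5=0 w2=0 w3=0 clk=1 w7=1 w4=1
t0.Δ2 w1=0 w0=1 w6=0 w5=0 w2=0 w3=0 clk=1 w7=1 w4=0
t0.Δ3 w1=1 w0=1 w6=0 w5=0 w2=0 w3=0 clk=1 w7=1 w4=0
t1.Δ0 w1=1 w0=1 w6=0 w5=0 w2=0 w3=0 clk=1 w7=1 w4=0
t1.Δ1 w1=1 w0=1 w6=0 w5=0 w2=0 w3=0 clk=0 w7=1 w4=0
t2.Δ0 w1=1 w0=1 w6=0 w5=0 w2=0 w3=0 clk=0 w7=1 w4=0
t2.Δ1 w1=1 w0=1 w6=0 w5=0 w2=0 w3=0 clk=1 w7=1 w4=0
t2.Δ2 w1=1 w0=0 w6=0 w5=0 w2=0 w3=0 clk=1 w7=1 w4=0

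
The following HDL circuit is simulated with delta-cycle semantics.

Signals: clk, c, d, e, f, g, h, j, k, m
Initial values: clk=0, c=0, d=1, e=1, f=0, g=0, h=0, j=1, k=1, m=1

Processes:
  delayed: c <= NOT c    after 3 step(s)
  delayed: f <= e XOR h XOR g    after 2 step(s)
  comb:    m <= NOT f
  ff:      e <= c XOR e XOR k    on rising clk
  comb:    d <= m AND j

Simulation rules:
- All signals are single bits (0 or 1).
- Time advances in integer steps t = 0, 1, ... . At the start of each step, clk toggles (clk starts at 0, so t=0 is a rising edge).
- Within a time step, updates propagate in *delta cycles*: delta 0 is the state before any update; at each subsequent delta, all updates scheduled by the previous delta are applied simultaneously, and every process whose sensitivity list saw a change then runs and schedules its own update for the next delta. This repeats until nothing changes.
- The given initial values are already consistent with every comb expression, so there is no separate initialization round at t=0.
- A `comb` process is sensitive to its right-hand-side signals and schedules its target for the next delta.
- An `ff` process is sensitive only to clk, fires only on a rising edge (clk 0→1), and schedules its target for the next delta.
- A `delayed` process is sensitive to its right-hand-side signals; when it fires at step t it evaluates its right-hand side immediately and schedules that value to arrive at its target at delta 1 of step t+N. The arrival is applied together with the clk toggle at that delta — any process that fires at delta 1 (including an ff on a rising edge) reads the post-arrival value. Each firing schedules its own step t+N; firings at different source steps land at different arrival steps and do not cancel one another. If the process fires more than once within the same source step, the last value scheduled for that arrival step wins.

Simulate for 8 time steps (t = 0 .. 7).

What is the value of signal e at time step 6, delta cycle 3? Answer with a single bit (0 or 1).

1

t0.Δ0 c=0 f=0 j=1 g=0 k=1 d=1 clk=0 h=0 e=1 m=1
t0.Δ1 c=0 f=0 j=1 g=0 k=1 d=1 clk=1 h=0 e=1 m=1
t0.Δ2 c=0 f=0 j=1 g=0 k=1 d=1 clk=1 h=0 e=0 m=1
t1.Δ0 c=0 f=0 j=1 g=0 k=1 d=1 clk=1 h=0 e=0 m=1
t1.Δ1 c=0 f=0 j=1 g=0 k=1 d=1 clk=0 h=0 e=0 m=1
t2.Δ0 c=0 f=0 j=1 g=0 k=1 d=1 clk=0 h=0 e=0 m=1
t2.Δ1 c=0 f=0 j=1 g=0 k=1 d=1 clk=1 h=0 e=0 m=1
t2.Δ2 c=0 f=0 j=1 g=0 k=1 d=1 clk=1 h=0 e=1 m=1
t3.Δ0 c=0 f=0 j=1 g=0 k=1 d=1 clk=1 h=0 e=1 m=1
t3.Δ1 c=0 f=0 j=1 g=0 k=1 d=1 clk=0 h=0 e=1 m=1
t4.Δ0 c=0 f=0 j=1 g=0 k=1 d=1 clk=0 h=0 e=1 m=1
t4.Δ1 c=0 f=1 j=1 g=0 k=1 d=1 clk=1 h=0 e=1 m=1
t4.Δ2 c=0 f=1 j=1 g=0 k=1 d=1 clk=1 h=0 e=0 m=0
t4.Δ3 c=0 f=1 j=1 g=0 k=1 d=0 clk=1 h=0 e=0 m=0
t5.Δ0 c=0 f=1 j=1 g=0 k=1 d=0 clk=1 h=0 e=0 m=0
t5.Δ1 c=0 f=1 j=1 g=0 k=1 d=0 clk=0 h=0 e=0 m=0
t6.Δ0 c=0 f=1 j=1 g=0 k=1 d=0 clk=0 h=0 e=0 m=0
t6.Δ1 c=0 f=0 j=1 g=0 k=1 d=0 clk=1 h=0 e=0 m=0
t6.Δ2 c=0 f=0 j=1 g=0 k=1 d=0 clk=1 h=0 e=1 m=1
t6.Δ3 c=0 f=0 j=1 g=0 k=1 d=1 clk=1 h=0 e=1 m=1
t7.Δ0 c=0 f=0 j=1 g=0 k=1 d=1 clk=1 h=0 e=1 m=1
t7.Δ1 c=0 f=0 j=1 g=0 k=1 d=1 clk=0 h=0 e=1 m=1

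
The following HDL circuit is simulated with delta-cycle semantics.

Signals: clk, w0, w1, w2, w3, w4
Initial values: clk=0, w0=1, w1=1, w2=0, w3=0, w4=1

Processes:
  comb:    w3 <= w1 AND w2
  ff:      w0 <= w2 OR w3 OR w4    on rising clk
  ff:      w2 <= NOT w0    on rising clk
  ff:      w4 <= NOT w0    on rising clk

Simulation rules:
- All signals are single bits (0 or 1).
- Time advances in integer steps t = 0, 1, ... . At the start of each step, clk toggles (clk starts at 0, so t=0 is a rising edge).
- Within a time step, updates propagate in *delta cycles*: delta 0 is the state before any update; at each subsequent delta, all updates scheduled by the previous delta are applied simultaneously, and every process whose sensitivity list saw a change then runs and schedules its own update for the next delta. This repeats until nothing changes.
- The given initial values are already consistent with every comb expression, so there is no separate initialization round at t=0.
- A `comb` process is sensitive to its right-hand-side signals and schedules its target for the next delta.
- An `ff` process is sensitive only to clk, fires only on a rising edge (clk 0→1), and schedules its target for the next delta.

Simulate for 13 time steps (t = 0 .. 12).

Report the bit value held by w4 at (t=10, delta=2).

0

[bits: w0,w3,clk,w4,w2,w1]
t=0: Δ0=100101 Δ1=101101 Δ2=101001 | 2Δ
t=1: Δ0=101001 Δ1=100001 | 1Δ
t=2: Δ0=100001 Δ1=101001 Δ2=001001 | 2Δ
t=3: Δ0=001001 Δ1=000001 | 1Δ
t=4: Δ0=000001 Δ1=001001 Δ2=001111 Δ3=011111 | 3Δ
t=5: Δ0=011111 Δ1=010111 | 1Δ
t=6: Δ0=010111 Δ1=011111 Δ2=111111 | 2Δ
t=7: Δ0=111111 Δ1=110111 | 1Δ
t=8: Δ0=110111 Δ1=111111 Δ2=111001 Δ3=101001 | 3Δ
t=9: Δ0=101001 Δ1=100001 | 1Δ
t=10: Δ0=100001 Δ1=101001 Δ2=001001 | 2Δ
t=11: Δ0=001001 Δ1=000001 | 1Δ
t=12: Δ0=000001 Δ1=001001 Δ2=001111 Δ3=011111 | 3Δ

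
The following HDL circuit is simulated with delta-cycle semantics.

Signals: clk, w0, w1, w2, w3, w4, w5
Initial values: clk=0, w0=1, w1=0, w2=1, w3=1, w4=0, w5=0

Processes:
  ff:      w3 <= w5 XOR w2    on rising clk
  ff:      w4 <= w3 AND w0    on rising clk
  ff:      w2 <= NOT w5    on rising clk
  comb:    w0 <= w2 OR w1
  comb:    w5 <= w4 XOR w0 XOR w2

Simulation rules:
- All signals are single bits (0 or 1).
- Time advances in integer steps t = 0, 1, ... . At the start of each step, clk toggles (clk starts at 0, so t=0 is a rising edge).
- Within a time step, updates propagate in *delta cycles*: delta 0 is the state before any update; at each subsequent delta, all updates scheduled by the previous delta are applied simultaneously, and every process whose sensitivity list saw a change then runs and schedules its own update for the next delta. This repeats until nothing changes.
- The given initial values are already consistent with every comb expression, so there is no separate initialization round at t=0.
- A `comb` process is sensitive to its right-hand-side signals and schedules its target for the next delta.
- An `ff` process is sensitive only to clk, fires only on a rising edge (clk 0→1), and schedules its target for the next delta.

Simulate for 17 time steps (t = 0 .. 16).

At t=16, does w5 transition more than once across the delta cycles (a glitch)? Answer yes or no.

yes

t0.Δ0 w0=1 w2=1 clk=0 w5=0 w3=1 w1=0 w4=0
t0.Δ1 w0=1 w2=1 clk=1 w5=0 w3=1 w1=0 w4=0
t0.Δ2 w0=1 w2=1 clk=1 w5=0 w3=1 w1=0 w4=1
t0.Δ3 w0=1 w2=1 clk=1 w5=1 w3=1 w1=0 w4=1
t1.Δ0 w0=1 w2=1 clk=1 w5=1 w3=1 w1=0 w4=1
t1.Δ1 w0=1 w2=1 clk=0 w5=1 w3=1 w1=0 w4=1
t2.Δ0 w0=1 w2=1 clk=0 w5=1 w3=1 w1=0 w4=1
t2.Δ1 w0=1 w2=1 clk=1 w5=1 w3=1 w1=0 w4=1
t2.Δ2 w0=1 w2=0 clk=1 w5=1 w3=0 w1=0 w4=1
t2.Δ3 w0=0 w2=0 clk=1 w5=0 w3=0 w1=0 w4=1
t2.Δ4 w0=0 w2=0 clk=1 w5=1 w3=0 w1=0 w4=1
t3.Δ0 w0=0 w2=0 clk=1 w5=1 w3=0 w1=0 w4=1
t3.Δ1 w0=0 w2=0 clk=0 w5=1 w3=0 w1=0 w4=1
t4.Δ0 w0=0 w2=0 clk=0 w5=1 w3=0 w1=0 w4=1
t4.Δ1 w0=0 w2=0 clk=1 w5=1 w3=0 w1=0 w4=1
t4.Δ2 w0=0 w2=0 clk=1 w5=1 w3=1 w1=0 w4=0
t4.Δ3 w0=0 w2=0 clk=1 w5=0 w3=1 w1=0 w4=0
t5.Δ0 w0=0 w2=0 clk=1 w5=0 w3=1 w1=0 w4=0
t5.Δ1 w0=0 w2=0 clk=0 w5=0 w3=1 w1=0 w4=0
t6.Δ0 w0=0 w2=0 clk=0 w5=0 w3=1 w1=0 w4=0
t6.Δ1 w0=0 w2=0 clk=1 w5=0 w3=1 w1=0 w4=0
t6.Δ2 w0=0 w2=1 clk=1 w5=0 w3=0 w1=0 w4=0
t6.Δ3 w0=1 w2=1 clk=1 w5=1 w3=0 w1=0 w4=0
t6.Δ4 w0=1 w2=1 clk=1 w5=0 w3=0 w1=0 w4=0
t7.Δ0 w0=1 w2=1 clk=1 w5=0 w3=0 w1=0 w4=0
t7.Δ1 w0=1 w2=1 clk=0 w5=0 w3=0 w1=0 w4=0
t8.Δ0 w0=1 w2=1 clk=0 w5=0 w3=0 w1=0 w4=0
t8.Δ1 w0=1 w2=1 clk=1 w5=0 w3=0 w1=0 w4=0
t8.Δ2 w0=1 w2=1 clk=1 w5=0 w3=1 w1=0 w4=0
t9.Δ0 w0=1 w2=1 clk=1 w5=0 w3=1 w1=0 w4=0
t9.Δ1 w0=1 w2=1 clk=0 w5=0 w3=1 w1=0 w4=0
t10.Δ0 w0=1 w2=1 clk=0 w5=0 w3=1 w1=0 w4=0
t10.Δ1 w0=1 w2=1 clk=1 w5=0 w3=1 w1=0 w4=0
t10.Δ2 w0=1 w2=1 clk=1 w5=0 w3=1 w1=0 w4=1
t10.Δ3 w0=1 w2=1 clk=1 w5=1 w3=1 w1=0 w4=1
t11.Δ0 w0=1 w2=1 clk=1 w5=1 w3=1 w1=0 w4=1
t11.Δ1 w0=1 w2=1 clk=0 w5=1 w3=1 w1=0 w4=1
t12.Δ0 w0=1 w2=1 clk=0 w5=1 w3=1 w1=0 w4=1
t12.Δ1 w0=1 w2=1 clk=1 w5=1 w3=1 w1=0 w4=1
t12.Δ2 w0=1 w2=0 clk=1 w5=1 w3=0 w1=0 w4=1
t12.Δ3 w0=0 w2=0 clk=1 w5=0 w3=0 w1=0 w4=1
t12.Δ4 w0=0 w2=0 clk=1 w5=1 w3=0 w1=0 w4=1
t13.Δ0 w0=0 w2=0 clk=1 w5=1 w3=0 w1=0 w4=1
t13.Δ1 w0=0 w2=0 clk=0 w5=1 w3=0 w1=0 w4=1
t14.Δ0 w0=0 w2=0 clk=0 w5=1 w3=0 w1=0 w4=1
t14.Δ1 w0=0 w2=0 clk=1 w5=1 w3=0 w1=0 w4=1
t14.Δ2 w0=0 w2=0 clk=1 w5=1 w3=1 w1=0 w4=0
t14.Δ3 w0=0 w2=0 clk=1 w5=0 w3=1 w1=0 w4=0
t15.Δ0 w0=0 w2=0 clk=1 w5=0 w3=1 w1=0 w4=0
t15.Δ1 w0=0 w2=0 clk=0 w5=0 w3=1 w1=0 w4=0
t16.Δ0 w0=0 w2=0 clk=0 w5=0 w3=1 w1=0 w4=0
t16.Δ1 w0=0 w2=0 clk=1 w5=0 w3=1 w1=0 w4=0
t16.Δ2 w0=0 w2=1 clk=1 w5=0 w3=0 w1=0 w4=0
t16.Δ3 w0=1 w2=1 clk=1 w5=1 w3=0 w1=0 w4=0
t16.Δ4 w0=1 w2=1 clk=1 w5=0 w3=0 w1=0 w4=0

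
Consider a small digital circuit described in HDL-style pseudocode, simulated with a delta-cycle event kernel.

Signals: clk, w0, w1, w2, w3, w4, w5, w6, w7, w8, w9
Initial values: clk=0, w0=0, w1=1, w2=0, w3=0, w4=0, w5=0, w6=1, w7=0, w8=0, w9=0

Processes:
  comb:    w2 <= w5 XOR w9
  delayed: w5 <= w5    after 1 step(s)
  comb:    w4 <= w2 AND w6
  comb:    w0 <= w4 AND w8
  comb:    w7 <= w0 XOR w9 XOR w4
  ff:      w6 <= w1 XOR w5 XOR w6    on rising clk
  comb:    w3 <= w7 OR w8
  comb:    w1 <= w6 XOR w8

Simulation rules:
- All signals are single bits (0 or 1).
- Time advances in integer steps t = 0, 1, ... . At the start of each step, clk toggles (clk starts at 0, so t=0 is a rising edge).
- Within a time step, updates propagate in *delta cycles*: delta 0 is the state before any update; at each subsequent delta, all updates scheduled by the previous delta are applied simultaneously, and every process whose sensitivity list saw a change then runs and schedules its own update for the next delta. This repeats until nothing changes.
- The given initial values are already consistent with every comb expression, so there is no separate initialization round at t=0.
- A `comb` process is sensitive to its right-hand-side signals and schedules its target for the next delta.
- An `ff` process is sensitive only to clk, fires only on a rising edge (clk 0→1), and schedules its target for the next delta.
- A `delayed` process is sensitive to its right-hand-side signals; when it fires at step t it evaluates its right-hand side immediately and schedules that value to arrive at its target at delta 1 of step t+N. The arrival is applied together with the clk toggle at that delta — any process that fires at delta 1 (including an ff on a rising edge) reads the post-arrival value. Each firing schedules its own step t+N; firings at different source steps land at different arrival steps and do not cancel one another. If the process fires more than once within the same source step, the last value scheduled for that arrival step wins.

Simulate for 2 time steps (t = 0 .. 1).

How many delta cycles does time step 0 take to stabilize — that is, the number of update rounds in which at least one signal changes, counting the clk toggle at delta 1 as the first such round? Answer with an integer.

t=0 Δ0: w4=0 w2=0 clk=0 w1=1 w3=0 w9=0 w0=0 w8=0 w5=0 w6=1 w7=0
  Δ1: clk:0→1
  Δ2: w6:1→0
  Δ3: w1:1→0
  (3Δ to stable)
t=1 Δ0: w4=0 w2=0 clk=1 w1=0 w3=0 w9=0 w0=0 w8=0 w5=0 w6=0 w7=0
  Δ1: clk:1→0
  (1Δ to stable)

3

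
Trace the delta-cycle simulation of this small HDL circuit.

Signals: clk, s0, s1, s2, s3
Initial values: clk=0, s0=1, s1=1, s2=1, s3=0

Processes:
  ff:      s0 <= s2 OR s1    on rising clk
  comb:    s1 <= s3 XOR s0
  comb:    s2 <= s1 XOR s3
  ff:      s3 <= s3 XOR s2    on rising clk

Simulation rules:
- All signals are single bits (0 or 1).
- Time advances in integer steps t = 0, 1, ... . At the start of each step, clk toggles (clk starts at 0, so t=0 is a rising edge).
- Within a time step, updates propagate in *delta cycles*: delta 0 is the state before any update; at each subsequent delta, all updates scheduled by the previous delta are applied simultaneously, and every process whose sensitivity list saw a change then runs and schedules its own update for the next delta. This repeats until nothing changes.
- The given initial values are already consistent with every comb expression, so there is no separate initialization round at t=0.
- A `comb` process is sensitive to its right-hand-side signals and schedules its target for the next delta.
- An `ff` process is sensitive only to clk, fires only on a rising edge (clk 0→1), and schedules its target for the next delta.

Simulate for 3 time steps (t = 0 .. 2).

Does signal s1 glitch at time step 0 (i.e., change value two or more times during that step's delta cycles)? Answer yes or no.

t=0 Δ0: s1=1 clk=0 s2=1 s0=1 s3=0
  Δ1: clk:0→1
  Δ2: s3:0→1
  Δ3: s1:1→0, s2:1→0
  Δ4: s2:0→1
  (4Δ to stable)
t=1 Δ0: s1=0 clk=1 s2=1 s0=1 s3=1
  Δ1: clk:1→0
  (1Δ to stable)
t=2 Δ0: s1=0 clk=0 s2=1 s0=1 s3=1
  Δ1: clk:0→1
  Δ2: s3:1→0
  Δ3: s1:0→1, s2:1→0
  Δ4: s2:0→1
  (4Δ to stable)

no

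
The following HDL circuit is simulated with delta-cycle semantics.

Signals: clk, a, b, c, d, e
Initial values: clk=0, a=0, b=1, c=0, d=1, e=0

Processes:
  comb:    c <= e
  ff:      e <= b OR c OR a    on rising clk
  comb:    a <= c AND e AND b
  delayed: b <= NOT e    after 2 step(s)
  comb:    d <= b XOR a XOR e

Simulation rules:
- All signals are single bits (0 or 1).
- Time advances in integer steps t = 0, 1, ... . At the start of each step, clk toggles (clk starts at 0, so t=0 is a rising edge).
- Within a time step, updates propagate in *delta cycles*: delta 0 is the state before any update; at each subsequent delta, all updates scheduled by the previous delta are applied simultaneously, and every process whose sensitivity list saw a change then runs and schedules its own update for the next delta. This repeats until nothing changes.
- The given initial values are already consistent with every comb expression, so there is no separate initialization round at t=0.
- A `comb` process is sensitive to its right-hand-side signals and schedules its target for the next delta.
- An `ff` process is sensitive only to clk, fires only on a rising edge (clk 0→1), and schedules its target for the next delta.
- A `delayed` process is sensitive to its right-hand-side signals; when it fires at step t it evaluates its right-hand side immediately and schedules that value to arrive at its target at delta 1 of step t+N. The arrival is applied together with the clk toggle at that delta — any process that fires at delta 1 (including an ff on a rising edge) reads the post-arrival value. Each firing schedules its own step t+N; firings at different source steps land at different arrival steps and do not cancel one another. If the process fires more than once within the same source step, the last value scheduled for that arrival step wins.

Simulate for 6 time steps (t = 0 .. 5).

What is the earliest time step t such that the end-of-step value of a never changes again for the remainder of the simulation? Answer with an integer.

2

t=0 Δ0: clk=0 c=0 b=1 e=0 d=1 a=0
  Δ1: clk:0→1
  Δ2: e:0→1
  Δ3: c:0→1, d:1→0
  Δ4: a:0→1
  Δ5: d:0→1
  (5Δ to stable)
t=1 Δ0: clk=1 c=1 b=1 e=1 d=1 a=1
  Δ1: clk:1→0
  (1Δ to stable)
t=2 Δ0: clk=0 c=1 b=1 e=1 d=1 a=1
  Δ1: clk:0→1, b:1→0
  Δ2: d:1→0, a:1→0
  Δ3: d:0→1
  (3Δ to stable)
t=3 Δ0: clk=1 c=1 b=0 e=1 d=1 a=0
  Δ1: clk:1→0
  (1Δ to stable)
t=4 Δ0: clk=0 c=1 b=0 e=1 d=1 a=0
  Δ1: clk:0→1
  (1Δ to stable)
t=5 Δ0: clk=1 c=1 b=0 e=1 d=1 a=0
  Δ1: clk:1→0
  (1Δ to stable)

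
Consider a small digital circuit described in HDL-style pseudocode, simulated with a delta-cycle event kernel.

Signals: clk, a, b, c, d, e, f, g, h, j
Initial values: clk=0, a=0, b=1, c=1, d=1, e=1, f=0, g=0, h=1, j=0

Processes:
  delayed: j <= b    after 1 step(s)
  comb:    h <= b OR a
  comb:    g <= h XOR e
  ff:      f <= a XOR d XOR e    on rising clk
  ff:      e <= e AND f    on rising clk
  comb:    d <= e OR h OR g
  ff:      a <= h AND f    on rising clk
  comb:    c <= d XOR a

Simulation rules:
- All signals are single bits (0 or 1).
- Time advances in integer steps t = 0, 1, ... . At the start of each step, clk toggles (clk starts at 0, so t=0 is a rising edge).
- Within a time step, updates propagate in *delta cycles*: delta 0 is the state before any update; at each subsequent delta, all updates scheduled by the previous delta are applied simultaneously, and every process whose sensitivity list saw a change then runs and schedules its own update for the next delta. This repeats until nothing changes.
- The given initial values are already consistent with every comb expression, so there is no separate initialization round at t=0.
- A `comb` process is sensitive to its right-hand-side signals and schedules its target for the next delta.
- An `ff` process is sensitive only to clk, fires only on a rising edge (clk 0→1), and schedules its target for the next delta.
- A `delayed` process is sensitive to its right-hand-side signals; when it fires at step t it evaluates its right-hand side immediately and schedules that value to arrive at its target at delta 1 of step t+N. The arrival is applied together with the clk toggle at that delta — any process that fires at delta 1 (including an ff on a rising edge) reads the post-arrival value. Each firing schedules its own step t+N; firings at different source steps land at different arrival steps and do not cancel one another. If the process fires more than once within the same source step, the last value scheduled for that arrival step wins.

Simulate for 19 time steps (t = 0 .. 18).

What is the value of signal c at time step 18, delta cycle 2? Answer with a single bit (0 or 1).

t=0 Δ0: e=1 b=1 a=0 f=0 h=1 j=0 c=1 g=0 d=1 clk=0
  Δ1: clk:0→1
  Δ2: e:1→0
  Δ3: g:0→1
  (3Δ to stable)
t=1 Δ0: e=0 b=1 a=0 f=0 h=1 j=0 c=1 g=1 d=1 clk=1
  Δ1: clk:1→0
  (1Δ to stable)
t=2 Δ0: e=0 b=1 a=0 f=0 h=1 j=0 c=1 g=1 d=1 clk=0
  Δ1: clk:0→1
  Δ2: f:0→1
  (2Δ to stable)
t=3 Δ0: e=0 b=1 a=0 f=1 h=1 j=0 c=1 g=1 d=1 clk=1
  Δ1: clk:1→0
  (1Δ to stable)
t=4 Δ0: e=0 b=1 a=0 f=1 h=1 j=0 c=1 g=1 d=1 clk=0
  Δ1: clk:0→1
  Δ2: a:0→1
  Δ3: c:1→0
  (3Δ to stable)
t=5 Δ0: e=0 b=1 a=1 f=1 h=1 j=0 c=0 g=1 d=1 clk=1
  Δ1: clk:1→0
  (1Δ to stable)
t=6 Δ0: e=0 b=1 a=1 f=1 h=1 j=0 c=0 g=1 d=1 clk=0
  Δ1: clk:0→1
  Δ2: f:1→0
  (2Δ to stable)
t=7 Δ0: e=0 b=1 a=1 f=0 h=1 j=0 c=0 g=1 d=1 clk=1
  Δ1: clk:1→0
  (1Δ to stable)
t=8 Δ0: e=0 b=1 a=1 f=0 h=1 j=0 c=0 g=1 d=1 clk=0
  Δ1: clk:0→1
  Δ2: a:1→0
  Δ3: c:0→1
  (3Δ to stable)
t=9 Δ0: e=0 b=1 a=0 f=0 h=1 j=0 c=1 g=1 d=1 clk=1
  Δ1: clk:1→0
  (1Δ to stable)
t=10 Δ0: e=0 b=1 a=0 f=0 h=1 j=0 c=1 g=1 d=1 clk=0
  Δ1: clk:0→1
  Δ2: f:0→1
  (2Δ to stable)
t=11 Δ0: e=0 b=1 a=0 f=1 h=1 j=0 c=1 g=1 d=1 clk=1
  Δ1: clk:1→0
  (1Δ to stable)
t=12 Δ0: e=0 b=1 a=0 f=1 h=1 j=0 c=1 g=1 d=1 clk=0
  Δ1: clk:0→1
  Δ2: a:0→1
  Δ3: c:1→0
  (3Δ to stable)
t=13 Δ0: e=0 b=1 a=1 f=1 h=1 j=0 c=0 g=1 d=1 clk=1
  Δ1: clk:1→0
  (1Δ to stable)
t=14 Δ0: e=0 b=1 a=1 f=1 h=1 j=0 c=0 g=1 d=1 clk=0
  Δ1: clk:0→1
  Δ2: f:1→0
  (2Δ to stable)
t=15 Δ0: e=0 b=1 a=1 f=0 h=1 j=0 c=0 g=1 d=1 clk=1
  Δ1: clk:1→0
  (1Δ to stable)
t=16 Δ0: e=0 b=1 a=1 f=0 h=1 j=0 c=0 g=1 d=1 clk=0
  Δ1: clk:0→1
  Δ2: a:1→0
  Δ3: c:0→1
  (3Δ to stable)
t=17 Δ0: e=0 b=1 a=0 f=0 h=1 j=0 c=1 g=1 d=1 clk=1
  Δ1: clk:1→0
  (1Δ to stable)
t=18 Δ0: e=0 b=1 a=0 f=0 h=1 j=0 c=1 g=1 d=1 clk=0
  Δ1: clk:0→1
  Δ2: f:0→1
  (2Δ to stable)

1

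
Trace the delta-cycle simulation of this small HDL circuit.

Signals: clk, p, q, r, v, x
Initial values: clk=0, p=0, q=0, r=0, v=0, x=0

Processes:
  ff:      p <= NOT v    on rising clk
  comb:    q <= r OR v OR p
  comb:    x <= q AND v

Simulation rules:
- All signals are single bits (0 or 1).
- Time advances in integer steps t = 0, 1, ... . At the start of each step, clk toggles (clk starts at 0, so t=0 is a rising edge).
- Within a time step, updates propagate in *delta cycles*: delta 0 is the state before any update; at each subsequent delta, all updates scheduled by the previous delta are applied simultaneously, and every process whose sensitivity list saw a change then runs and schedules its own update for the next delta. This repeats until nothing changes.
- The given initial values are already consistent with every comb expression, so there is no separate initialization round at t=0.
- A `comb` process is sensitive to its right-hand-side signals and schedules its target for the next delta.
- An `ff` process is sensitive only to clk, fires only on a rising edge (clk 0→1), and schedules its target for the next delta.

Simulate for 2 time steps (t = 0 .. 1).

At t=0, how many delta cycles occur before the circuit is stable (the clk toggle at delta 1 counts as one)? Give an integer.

3

[bits: clk,r,x,q,v,p]
t=0: Δ0=000000 Δ1=100000 Δ2=100001 Δ3=100101 | 3Δ
t=1: Δ0=100101 Δ1=000101 | 1Δ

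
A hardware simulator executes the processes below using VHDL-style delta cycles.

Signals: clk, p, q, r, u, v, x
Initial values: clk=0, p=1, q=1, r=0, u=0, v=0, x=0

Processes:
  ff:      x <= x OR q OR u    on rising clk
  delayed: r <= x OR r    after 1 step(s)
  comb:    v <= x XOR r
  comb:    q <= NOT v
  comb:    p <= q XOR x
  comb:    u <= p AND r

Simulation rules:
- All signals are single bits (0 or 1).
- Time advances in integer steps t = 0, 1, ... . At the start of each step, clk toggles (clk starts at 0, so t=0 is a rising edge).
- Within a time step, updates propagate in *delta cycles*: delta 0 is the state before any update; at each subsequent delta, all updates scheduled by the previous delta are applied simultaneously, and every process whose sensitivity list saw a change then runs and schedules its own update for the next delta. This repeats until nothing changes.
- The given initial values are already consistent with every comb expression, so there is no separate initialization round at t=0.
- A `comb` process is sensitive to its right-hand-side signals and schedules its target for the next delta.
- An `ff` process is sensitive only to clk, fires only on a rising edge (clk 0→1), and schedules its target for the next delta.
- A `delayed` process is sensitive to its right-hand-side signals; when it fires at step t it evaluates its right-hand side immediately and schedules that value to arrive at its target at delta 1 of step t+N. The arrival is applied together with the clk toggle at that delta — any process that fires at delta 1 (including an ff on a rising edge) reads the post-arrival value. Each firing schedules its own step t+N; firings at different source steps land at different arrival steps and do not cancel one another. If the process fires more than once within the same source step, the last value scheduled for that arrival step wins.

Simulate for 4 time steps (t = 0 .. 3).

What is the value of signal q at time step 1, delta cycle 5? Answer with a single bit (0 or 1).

1

t=0 Δ0: clk=0 u=0 q=1 p=1 r=0 v=0 x=0
  Δ1: clk:0→1
  Δ2: x:0→1
  Δ3: p:1→0, v:0→1
  Δ4: q:1→0
  Δ5: p:0→1
  (5Δ to stable)
t=1 Δ0: clk=1 u=0 q=0 p=1 r=0 v=1 x=1
  Δ1: clk:1→0, r:0→1
  Δ2: u:0→1, v:1→0
  Δ3: q:0→1
  Δ4: p:1→0
  Δ5: u:1→0
  (5Δ to stable)
t=2 Δ0: clk=0 u=0 q=1 p=0 r=1 v=0 x=1
  Δ1: clk:0→1
  (1Δ to stable)
t=3 Δ0: clk=1 u=0 q=1 p=0 r=1 v=0 x=1
  Δ1: clk:1→0
  (1Δ to stable)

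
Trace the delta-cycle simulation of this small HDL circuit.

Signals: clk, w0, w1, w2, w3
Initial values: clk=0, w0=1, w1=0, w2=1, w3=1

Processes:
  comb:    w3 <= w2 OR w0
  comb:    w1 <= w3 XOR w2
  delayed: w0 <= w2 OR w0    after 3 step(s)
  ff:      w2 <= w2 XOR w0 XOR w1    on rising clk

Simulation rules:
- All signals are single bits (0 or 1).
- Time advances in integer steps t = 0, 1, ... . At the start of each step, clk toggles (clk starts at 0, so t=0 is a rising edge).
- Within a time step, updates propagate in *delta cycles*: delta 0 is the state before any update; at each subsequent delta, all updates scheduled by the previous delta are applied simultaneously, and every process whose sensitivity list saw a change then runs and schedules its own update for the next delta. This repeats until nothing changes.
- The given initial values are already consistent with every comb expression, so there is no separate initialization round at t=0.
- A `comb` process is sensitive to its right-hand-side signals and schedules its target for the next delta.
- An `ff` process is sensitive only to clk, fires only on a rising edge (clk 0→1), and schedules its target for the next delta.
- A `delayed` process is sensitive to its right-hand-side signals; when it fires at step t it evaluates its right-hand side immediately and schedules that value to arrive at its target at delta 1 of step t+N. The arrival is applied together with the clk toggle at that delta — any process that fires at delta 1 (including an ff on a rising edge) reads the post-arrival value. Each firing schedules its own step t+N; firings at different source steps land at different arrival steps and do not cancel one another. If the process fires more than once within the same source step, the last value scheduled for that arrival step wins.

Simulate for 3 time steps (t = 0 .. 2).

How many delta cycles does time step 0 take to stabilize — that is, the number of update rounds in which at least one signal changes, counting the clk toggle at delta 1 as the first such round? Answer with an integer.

t0.Δ0 w0=1 w3=1 clk=0 w1=0 w2=1
t0.Δ1 w0=1 w3=1 clk=1 w1=0 w2=1
t0.Δ2 w0=1 w3=1 clk=1 w1=0 w2=0
t0.Δ3 w0=1 w3=1 clk=1 w1=1 w2=0
t1.Δ0 w0=1 w3=1 clk=1 w1=1 w2=0
t1.Δ1 w0=1 w3=1 clk=0 w1=1 w2=0
t2.Δ0 w0=1 w3=1 clk=0 w1=1 w2=0
t2.Δ1 w0=1 w3=1 clk=1 w1=1 w2=0

3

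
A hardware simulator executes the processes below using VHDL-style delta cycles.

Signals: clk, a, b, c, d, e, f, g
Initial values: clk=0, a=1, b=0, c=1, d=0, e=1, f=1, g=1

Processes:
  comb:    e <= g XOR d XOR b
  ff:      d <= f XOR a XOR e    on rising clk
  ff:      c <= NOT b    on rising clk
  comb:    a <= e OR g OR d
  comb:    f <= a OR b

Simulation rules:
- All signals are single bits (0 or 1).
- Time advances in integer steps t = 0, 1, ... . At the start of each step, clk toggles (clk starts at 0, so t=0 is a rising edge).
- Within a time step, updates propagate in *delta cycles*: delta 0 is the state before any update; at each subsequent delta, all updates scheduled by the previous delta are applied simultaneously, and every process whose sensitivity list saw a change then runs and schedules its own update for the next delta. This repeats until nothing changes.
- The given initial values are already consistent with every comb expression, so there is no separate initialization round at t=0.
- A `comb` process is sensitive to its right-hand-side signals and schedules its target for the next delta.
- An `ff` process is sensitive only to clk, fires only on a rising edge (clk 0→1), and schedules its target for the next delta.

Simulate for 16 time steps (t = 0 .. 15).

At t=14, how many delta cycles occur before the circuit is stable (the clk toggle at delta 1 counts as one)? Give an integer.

t0.Δ0 b=0 g=1 d=0 a=1 f=1 e=1 clk=0 c=1
t0.Δ1 b=0 g=1 d=0 a=1 f=1 e=1 clk=1 c=1
t0.Δ2 b=0 g=1 d=1 a=1 f=1 e=1 clk=1 c=1
t0.Δ3 b=0 g=1 d=1 a=1 f=1 e=0 clk=1 c=1
t1.Δ0 b=0 g=1 d=1 a=1 f=1 e=0 clk=1 c=1
t1.Δ1 b=0 g=1 d=1 a=1 f=1 e=0 clk=0 c=1
t2.Δ0 b=0 g=1 d=1 a=1 f=1 e=0 clk=0 c=1
t2.Δ1 b=0 g=1 d=1 a=1 f=1 e=0 clk=1 c=1
t2.Δ2 b=0 g=1 d=0 a=1 f=1 e=0 clk=1 c=1
t2.Δ3 b=0 g=1 d=0 a=1 f=1 e=1 clk=1 c=1
t3.Δ0 b=0 g=1 d=0 a=1 f=1 e=1 clk=1 c=1
t3.Δ1 b=0 g=1 d=0 a=1 f=1 e=1 clk=0 c=1
t4.Δ0 b=0 g=1 d=0 a=1 f=1 e=1 clk=0 c=1
t4.Δ1 b=0 g=1 d=0 a=1 f=1 e=1 clk=1 c=1
t4.Δ2 b=0 g=1 d=1 a=1 f=1 e=1 clk=1 c=1
t4.Δ3 b=0 g=1 d=1 a=1 f=1 e=0 clk=1 c=1
t5.Δ0 b=0 g=1 d=1 a=1 f=1 e=0 clk=1 c=1
t5.Δ1 b=0 g=1 d=1 a=1 f=1 e=0 clk=0 c=1
t6.Δ0 b=0 g=1 d=1 a=1 f=1 e=0 clk=0 c=1
t6.Δ1 b=0 g=1 d=1 a=1 f=1 e=0 clk=1 c=1
t6.Δ2 b=0 g=1 d=0 a=1 f=1 e=0 clk=1 c=1
t6.Δ3 b=0 g=1 d=0 a=1 f=1 e=1 clk=1 c=1
t7.Δ0 b=0 g=1 d=0 a=1 f=1 e=1 clk=1 c=1
t7.Δ1 b=0 g=1 d=0 a=1 f=1 e=1 clk=0 c=1
t8.Δ0 b=0 g=1 d=0 a=1 f=1 e=1 clk=0 c=1
t8.Δ1 b=0 g=1 d=0 a=1 f=1 e=1 clk=1 c=1
t8.Δ2 b=0 g=1 d=1 a=1 f=1 e=1 clk=1 c=1
t8.Δ3 b=0 g=1 d=1 a=1 f=1 e=0 clk=1 c=1
t9.Δ0 b=0 g=1 d=1 a=1 f=1 e=0 clk=1 c=1
t9.Δ1 b=0 g=1 d=1 a=1 f=1 e=0 clk=0 c=1
t10.Δ0 b=0 g=1 d=1 a=1 f=1 e=0 clk=0 c=1
t10.Δ1 b=0 g=1 d=1 a=1 f=1 e=0 clk=1 c=1
t10.Δ2 b=0 g=1 d=0 a=1 f=1 e=0 clk=1 c=1
t10.Δ3 b=0 g=1 d=0 a=1 f=1 e=1 clk=1 c=1
t11.Δ0 b=0 g=1 d=0 a=1 f=1 e=1 clk=1 c=1
t11.Δ1 b=0 g=1 d=0 a=1 f=1 e=1 clk=0 c=1
t12.Δ0 b=0 g=1 d=0 a=1 f=1 e=1 clk=0 c=1
t12.Δ1 b=0 g=1 d=0 a=1 f=1 e=1 clk=1 c=1
t12.Δ2 b=0 g=1 d=1 a=1 f=1 e=1 clk=1 c=1
t12.Δ3 b=0 g=1 d=1 a=1 f=1 e=0 clk=1 c=1
t13.Δ0 b=0 g=1 d=1 a=1 f=1 e=0 clk=1 c=1
t13.Δ1 b=0 g=1 d=1 a=1 f=1 e=0 clk=0 c=1
t14.Δ0 b=0 g=1 d=1 a=1 f=1 e=0 clk=0 c=1
t14.Δ1 b=0 g=1 d=1 a=1 f=1 e=0 clk=1 c=1
t14.Δ2 b=0 g=1 d=0 a=1 f=1 e=0 clk=1 c=1
t14.Δ3 b=0 g=1 d=0 a=1 f=1 e=1 clk=1 c=1
t15.Δ0 b=0 g=1 d=0 a=1 f=1 e=1 clk=1 c=1
t15.Δ1 b=0 g=1 d=0 a=1 f=1 e=1 clk=0 c=1

3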